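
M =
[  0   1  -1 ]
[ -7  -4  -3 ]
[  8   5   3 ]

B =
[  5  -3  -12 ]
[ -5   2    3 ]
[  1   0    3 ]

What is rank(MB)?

First compute MB:
[[ -6,   2,   0],
 [-18,  13,  63],
 [ 18, -14, -72]]
Now row reduce the product.
R2 ← R2 − (3)·R1: [0, 7, 63]
R3 ← R3 + (3)·R1: [0, -8, -72]
R3 ← R3 + (8/7)·R2: [0, 0, 0]
2 nonzero rows, so rank(MB) = 2.

2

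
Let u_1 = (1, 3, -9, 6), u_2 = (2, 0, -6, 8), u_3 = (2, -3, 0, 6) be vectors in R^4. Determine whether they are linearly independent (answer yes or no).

Form the matrix with these vectors as rows and row reduce.
R2 ← R2 − (2)·R1: [0, -6, 12, -4]
R3 ← R3 − (2)·R1: [0, -9, 18, -6]
R3 ← R3 − (3/2)·R2: [0, 0, 0, 0]
2 nonzero rows, so the 3 vectors span a space of dimension 2.
Since 2 < 3, the vectors are linearly dependent.

no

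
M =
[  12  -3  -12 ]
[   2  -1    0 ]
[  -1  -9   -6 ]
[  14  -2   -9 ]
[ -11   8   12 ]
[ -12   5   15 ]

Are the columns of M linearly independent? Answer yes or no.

yes

Row reduce M to echelon form.
R2 ← R2 − (1/6)·R1: [0, -1/2, 2]
R3 ← R3 + (1/12)·R1: [0, -37/4, -7]
R4 ← R4 − (7/6)·R1: [0, 3/2, 5]
R5 ← R5 + (11/12)·R1: [0, 21/4, 1]
R6 ← R6 + R1: [0, 2, 3]
R3 ← R3 − (37/2)·R2: [0, 0, -44]
R4 ← R4 + (3)·R2: [0, 0, 11]
R5 ← R5 + (21/2)·R2: [0, 0, 22]
R6 ← R6 + (4)·R2: [0, 0, 11]
R4 ← R4 + (1/4)·R3: [0, 0, 0]
R5 ← R5 + (1/2)·R3: [0, 0, 0]
R6 ← R6 + (1/4)·R3: [0, 0, 0]
3 pivots among 3 columns.
Every column is a pivot column, so the columns are linearly independent.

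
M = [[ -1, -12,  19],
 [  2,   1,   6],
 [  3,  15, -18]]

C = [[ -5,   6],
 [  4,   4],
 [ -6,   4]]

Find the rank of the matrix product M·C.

2

First compute MC:
[[-157,  22],
 [-42,  40],
 [153,   6]]
Now row reduce the product.
R2 ← R2 − (42/157)·R1: [0, 5356/157]
R3 ← R3 + (153/157)·R1: [0, 4308/157]
R3 ← R3 − (1077/1339)·R2: [0, 0]
2 nonzero rows, so rank(MC) = 2.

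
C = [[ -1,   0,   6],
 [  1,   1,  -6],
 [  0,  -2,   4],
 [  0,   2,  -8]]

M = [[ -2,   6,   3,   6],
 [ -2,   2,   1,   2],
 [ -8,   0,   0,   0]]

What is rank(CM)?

First compute CM:
[[-46,  -6,  -3,  -6],
 [ 44,   8,   4,   8],
 [-28,  -4,  -2,  -4],
 [ 60,   4,   2,   4]]
Now row reduce the product.
R2 ← R2 + (22/23)·R1: [0, 52/23, 26/23, 52/23]
R3 ← R3 − (14/23)·R1: [0, -8/23, -4/23, -8/23]
R4 ← R4 + (30/23)·R1: [0, -88/23, -44/23, -88/23]
R3 ← R3 + (2/13)·R2: [0, 0, 0, 0]
R4 ← R4 + (22/13)·R2: [0, 0, 0, 0]
2 nonzero rows, so rank(CM) = 2.

2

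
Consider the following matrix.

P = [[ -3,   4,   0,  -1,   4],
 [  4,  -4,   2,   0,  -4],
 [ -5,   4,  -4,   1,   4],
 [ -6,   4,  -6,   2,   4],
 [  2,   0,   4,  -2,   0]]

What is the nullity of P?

Row reduce to echelon form.
R2 ← R2 + (4/3)·R1: [0, 4/3, 2, -4/3, 4/3]
R3 ← R3 − (5/3)·R1: [0, -8/3, -4, 8/3, -8/3]
R4 ← R4 − (2)·R1: [0, -4, -6, 4, -4]
R5 ← R5 + (2/3)·R1: [0, 8/3, 4, -8/3, 8/3]
R3 ← R3 + (2)·R2: [0, 0, 0, 0, 0]
R4 ← R4 + (3)·R2: [0, 0, 0, 0, 0]
R5 ← R5 − (2)·R2: [0, 0, 0, 0, 0]
2 nonzero rows, so rank(P) = 2.
P has 5 columns; by rank–nullity, nullity = 5 − 2 = 3.

3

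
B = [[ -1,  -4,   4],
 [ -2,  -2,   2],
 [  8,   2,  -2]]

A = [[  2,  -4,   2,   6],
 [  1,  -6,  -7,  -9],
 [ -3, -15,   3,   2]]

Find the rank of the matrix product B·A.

First compute BA:
[[-18, -32,  38,  38],
 [-12, -10,  16,  10],
 [ 24, -14,  -4,  26]]
Now row reduce the product.
R2 ← R2 − (2/3)·R1: [0, 34/3, -28/3, -46/3]
R3 ← R3 + (4/3)·R1: [0, -170/3, 140/3, 230/3]
R3 ← R3 + (5)·R2: [0, 0, 0, 0]
2 nonzero rows, so rank(BA) = 2.

2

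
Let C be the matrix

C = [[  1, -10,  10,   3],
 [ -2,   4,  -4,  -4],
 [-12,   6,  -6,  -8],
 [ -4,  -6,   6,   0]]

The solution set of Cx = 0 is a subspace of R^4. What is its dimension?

1

Row reduce to echelon form.
R2 ← R2 + (2)·R1: [0, -16, 16, 2]
R3 ← R3 + (12)·R1: [0, -114, 114, 28]
R4 ← R4 + (4)·R1: [0, -46, 46, 12]
R3 ← R3 − (57/8)·R2: [0, 0, 0, 55/4]
R4 ← R4 − (23/8)·R2: [0, 0, 0, 25/4]
R4 ← R4 − (5/11)·R3: [0, 0, 0, 0]
3 nonzero rows, so rank(C) = 3.
C has 4 columns; by rank–nullity, nullity = 4 − 3 = 1.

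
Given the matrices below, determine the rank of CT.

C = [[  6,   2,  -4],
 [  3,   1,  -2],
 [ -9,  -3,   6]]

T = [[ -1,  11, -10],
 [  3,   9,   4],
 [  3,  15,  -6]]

First compute CT:
[[-12,  24, -28],
 [ -6,  12, -14],
 [ 18, -36,  42]]
Now row reduce the product.
R2 ← R2 − (1/2)·R1: [0, 0, 0]
R3 ← R3 + (3/2)·R1: [0, 0, 0]
1 nonzero row, so rank(CT) = 1.

1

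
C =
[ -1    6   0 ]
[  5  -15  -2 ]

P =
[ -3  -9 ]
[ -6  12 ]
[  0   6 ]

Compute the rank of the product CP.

2

First compute CP:
[[-33,  81],
 [ 75, -237]]
Now row reduce the product.
R2 ← R2 + (25/11)·R1: [0, -582/11]
2 nonzero rows, so rank(CP) = 2.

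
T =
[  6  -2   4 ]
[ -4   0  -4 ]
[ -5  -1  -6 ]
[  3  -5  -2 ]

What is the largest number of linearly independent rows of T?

2

Row reduce to echelon form.
R2 ← R2 + (2/3)·R1: [0, -4/3, -4/3]
R3 ← R3 + (5/6)·R1: [0, -8/3, -8/3]
R4 ← R4 − (1/2)·R1: [0, -4, -4]
R3 ← R3 − (2)·R2: [0, 0, 0]
R4 ← R4 − (3)·R2: [0, 0, 0]
Echelon form has 2 nonzero rows, so rank(T) = 2.
The rank gives the maximum number of linearly independent rows: 2.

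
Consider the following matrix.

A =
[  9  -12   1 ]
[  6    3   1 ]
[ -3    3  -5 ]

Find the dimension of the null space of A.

0

Row reduce to echelon form.
R2 ← R2 − (2/3)·R1: [0, 11, 1/3]
R3 ← R3 + (1/3)·R1: [0, -1, -14/3]
R3 ← R3 + (1/11)·R2: [0, 0, -51/11]
3 nonzero rows, so rank(A) = 3.
A has 3 columns; by rank–nullity, nullity = 3 − 3 = 0.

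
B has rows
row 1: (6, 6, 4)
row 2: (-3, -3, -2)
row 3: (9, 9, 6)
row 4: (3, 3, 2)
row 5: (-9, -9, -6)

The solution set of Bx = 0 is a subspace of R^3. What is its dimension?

2

Row reduce to echelon form.
R2 ← R2 + (1/2)·R1: [0, 0, 0]
R3 ← R3 − (3/2)·R1: [0, 0, 0]
R4 ← R4 − (1/2)·R1: [0, 0, 0]
R5 ← R5 + (3/2)·R1: [0, 0, 0]
1 nonzero row, so rank(B) = 1.
B has 3 columns; by rank–nullity, nullity = 3 − 1 = 2.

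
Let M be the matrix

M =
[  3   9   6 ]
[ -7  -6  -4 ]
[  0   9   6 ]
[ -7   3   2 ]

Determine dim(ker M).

Row reduce to echelon form.
R2 ← R2 + (7/3)·R1: [0, 15, 10]
R4 ← R4 + (7/3)·R1: [0, 24, 16]
R3 ← R3 − (3/5)·R2: [0, 0, 0]
R4 ← R4 − (8/5)·R2: [0, 0, 0]
2 nonzero rows, so rank(M) = 2.
M has 3 columns; by rank–nullity, nullity = 3 − 2 = 1.

1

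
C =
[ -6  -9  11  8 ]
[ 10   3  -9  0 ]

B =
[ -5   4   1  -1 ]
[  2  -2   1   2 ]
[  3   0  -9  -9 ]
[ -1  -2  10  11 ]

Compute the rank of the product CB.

2

First compute CB:
[[ 37, -22, -34, -23],
 [-71,  34,  94,  77]]
Now row reduce the product.
R2 ← R2 + (71/37)·R1: [0, -304/37, 1064/37, 1216/37]
2 nonzero rows, so rank(CB) = 2.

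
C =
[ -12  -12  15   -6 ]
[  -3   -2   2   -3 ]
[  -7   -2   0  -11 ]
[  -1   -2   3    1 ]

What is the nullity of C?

2

Row reduce to echelon form.
R2 ← R2 − (1/4)·R1: [0, 1, -7/4, -3/2]
R3 ← R3 − (7/12)·R1: [0, 5, -35/4, -15/2]
R4 ← R4 − (1/12)·R1: [0, -1, 7/4, 3/2]
R3 ← R3 − (5)·R2: [0, 0, 0, 0]
R4 ← R4 + R2: [0, 0, 0, 0]
2 nonzero rows, so rank(C) = 2.
C has 4 columns; by rank–nullity, nullity = 4 − 2 = 2.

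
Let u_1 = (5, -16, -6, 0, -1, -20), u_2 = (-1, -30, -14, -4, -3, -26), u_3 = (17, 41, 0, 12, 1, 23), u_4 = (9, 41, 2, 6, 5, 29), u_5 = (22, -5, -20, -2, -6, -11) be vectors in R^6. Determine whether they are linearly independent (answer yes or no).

Form the matrix with these vectors as rows and row reduce.
R2 ← R2 + (1/5)·R1: [0, -166/5, -76/5, -4, -16/5, -30]
R3 ← R3 − (17/5)·R1: [0, 477/5, 102/5, 12, 22/5, 91]
R4 ← R4 − (9/5)·R1: [0, 349/5, 64/5, 6, 34/5, 65]
R5 ← R5 − (22/5)·R1: [0, 327/5, 32/5, -2, -8/5, 77]
R3 ← R3 + (477/166)·R2: [0, 0, -1932/83, 42/83, -398/83, 398/83]
R4 ← R4 + (349/166)·R2: [0, 0, -1590/83, -200/83, 6/83, 160/83]
R5 ← R5 + (327/166)·R2: [0, 0, -1954/83, -820/83, -656/83, 1486/83]
R4 ← R4 − (265/322)·R3: [0, 0, 0, -65/23, 647/161, -325/161]
R5 ← R5 − (977/966)·R3: [0, 0, 0, -239/23, -1475/483, 6305/483]
R5 ← R5 − (239/65)·R4: [0, 0, 0, 0, -24338/1365, 430/21]
5 nonzero rows, so the 5 vectors span a space of dimension 5.
Since 5 = 5, the vectors are linearly independent.

yes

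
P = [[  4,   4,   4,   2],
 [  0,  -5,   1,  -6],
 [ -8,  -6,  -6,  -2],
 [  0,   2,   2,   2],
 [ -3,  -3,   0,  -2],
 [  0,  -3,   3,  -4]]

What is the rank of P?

3

Row reduce to echelon form.
R3 ← R3 + (2)·R1: [0, 2, 2, 2]
R5 ← R5 + (3/4)·R1: [0, 0, 3, -1/2]
R3 ← R3 + (2/5)·R2: [0, 0, 12/5, -2/5]
R4 ← R4 + (2/5)·R2: [0, 0, 12/5, -2/5]
R6 ← R6 − (3/5)·R2: [0, 0, 12/5, -2/5]
R4 ← R4 − R3: [0, 0, 0, 0]
R5 ← R5 − (5/4)·R3: [0, 0, 0, 0]
R6 ← R6 − R3: [0, 0, 0, 0]
Echelon form has 3 nonzero rows, so rank(P) = 3.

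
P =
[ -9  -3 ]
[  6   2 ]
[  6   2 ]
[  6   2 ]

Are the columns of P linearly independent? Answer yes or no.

Row reduce P to echelon form.
R2 ← R2 + (2/3)·R1: [0, 0]
R3 ← R3 + (2/3)·R1: [0, 0]
R4 ← R4 + (2/3)·R1: [0, 0]
1 pivot among 2 columns.
Only 1 < 2 pivot columns, so the columns are linearly dependent.

no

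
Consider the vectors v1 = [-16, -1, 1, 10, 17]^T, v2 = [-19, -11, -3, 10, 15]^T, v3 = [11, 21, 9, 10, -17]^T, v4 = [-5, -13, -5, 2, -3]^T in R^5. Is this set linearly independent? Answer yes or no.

Form the matrix with these vectors as rows and row reduce.
R2 ← R2 − (19/16)·R1: [0, -157/16, -67/16, -15/8, -83/16]
R3 ← R3 + (11/16)·R1: [0, 325/16, 155/16, 135/8, -85/16]
R4 ← R4 − (5/16)·R1: [0, -203/16, -85/16, -9/8, -133/16]
R3 ← R3 + (325/157)·R2: [0, 0, 160/157, 2040/157, -2520/157]
R4 ← R4 − (203/157)·R2: [0, 0, 16/157, 204/157, -252/157]
R4 ← R4 − (1/10)·R3: [0, 0, 0, 0, 0]
3 nonzero rows, so the 4 vectors span a space of dimension 3.
Since 3 < 4, the vectors are linearly dependent.

no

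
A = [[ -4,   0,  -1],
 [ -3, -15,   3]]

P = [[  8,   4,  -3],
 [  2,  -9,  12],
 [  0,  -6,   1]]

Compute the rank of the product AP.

2

First compute AP:
[[-32, -10,  11],
 [-54, 105, -168]]
Now row reduce the product.
R2 ← R2 − (27/16)·R1: [0, 975/8, -2985/16]
2 nonzero rows, so rank(AP) = 2.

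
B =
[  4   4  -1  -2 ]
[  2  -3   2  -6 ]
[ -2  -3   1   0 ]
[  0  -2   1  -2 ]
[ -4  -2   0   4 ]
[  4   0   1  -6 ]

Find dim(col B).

2

Row reduce to echelon form.
R2 ← R2 − (1/2)·R1: [0, -5, 5/2, -5]
R3 ← R3 + (1/2)·R1: [0, -1, 1/2, -1]
R5 ← R5 + R1: [0, 2, -1, 2]
R6 ← R6 − R1: [0, -4, 2, -4]
R3 ← R3 − (1/5)·R2: [0, 0, 0, 0]
R4 ← R4 − (2/5)·R2: [0, 0, 0, 0]
R5 ← R5 + (2/5)·R2: [0, 0, 0, 0]
R6 ← R6 − (4/5)·R2: [0, 0, 0, 0]
Echelon form has 2 nonzero rows, so rank(B) = 2.
The column space has dimension equal to the rank: 2.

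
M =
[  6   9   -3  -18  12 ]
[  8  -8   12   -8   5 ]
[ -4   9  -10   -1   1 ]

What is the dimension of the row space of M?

Row reduce to echelon form.
R2 ← R2 − (4/3)·R1: [0, -20, 16, 16, -11]
R3 ← R3 + (2/3)·R1: [0, 15, -12, -13, 9]
R3 ← R3 + (3/4)·R2: [0, 0, 0, -1, 3/4]
Echelon form has 3 nonzero rows, so rank(M) = 3.
The row space has dimension equal to the rank: 3.

3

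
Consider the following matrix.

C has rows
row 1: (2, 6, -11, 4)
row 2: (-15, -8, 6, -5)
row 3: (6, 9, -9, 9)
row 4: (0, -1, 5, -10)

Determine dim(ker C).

0

Row reduce to echelon form.
R2 ← R2 + (15/2)·R1: [0, 37, -153/2, 25]
R3 ← R3 − (3)·R1: [0, -9, 24, -3]
R3 ← R3 + (9/37)·R2: [0, 0, 399/74, 114/37]
R4 ← R4 + (1/37)·R2: [0, 0, 217/74, -345/37]
R4 ← R4 − (31/57)·R3: [0, 0, 0, -11]
4 nonzero rows, so rank(C) = 4.
C has 4 columns; by rank–nullity, nullity = 4 − 4 = 0.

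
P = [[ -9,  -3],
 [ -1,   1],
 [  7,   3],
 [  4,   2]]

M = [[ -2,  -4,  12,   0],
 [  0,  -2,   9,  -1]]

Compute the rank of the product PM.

2

First compute PM:
[[ 18,  42, -135,   3],
 [  2,   2,  -3,  -1],
 [-14, -34, 111,  -3],
 [ -8, -20,  66,  -2]]
Now row reduce the product.
R2 ← R2 − (1/9)·R1: [0, -8/3, 12, -4/3]
R3 ← R3 + (7/9)·R1: [0, -4/3, 6, -2/3]
R4 ← R4 + (4/9)·R1: [0, -4/3, 6, -2/3]
R3 ← R3 − (1/2)·R2: [0, 0, 0, 0]
R4 ← R4 − (1/2)·R2: [0, 0, 0, 0]
2 nonzero rows, so rank(PM) = 2.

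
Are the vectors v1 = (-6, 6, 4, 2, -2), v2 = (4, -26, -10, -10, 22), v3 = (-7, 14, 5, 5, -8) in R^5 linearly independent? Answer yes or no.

Form the matrix with these vectors as rows and row reduce.
R2 ← R2 + (2/3)·R1: [0, -22, -22/3, -26/3, 62/3]
R3 ← R3 − (7/6)·R1: [0, 7, 1/3, 8/3, -17/3]
R3 ← R3 + (7/22)·R2: [0, 0, -2, -1/11, 10/11]
3 nonzero rows, so the 3 vectors span a space of dimension 3.
Since 3 = 3, the vectors are linearly independent.

yes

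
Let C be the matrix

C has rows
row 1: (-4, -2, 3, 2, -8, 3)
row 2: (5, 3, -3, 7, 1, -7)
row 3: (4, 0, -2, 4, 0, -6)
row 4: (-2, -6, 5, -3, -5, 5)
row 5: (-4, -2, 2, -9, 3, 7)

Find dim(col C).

4

Row reduce to echelon form.
R2 ← R2 + (5/4)·R1: [0, 1/2, 3/4, 19/2, -9, -13/4]
R3 ← R3 + R1: [0, -2, 1, 6, -8, -3]
R4 ← R4 − (1/2)·R1: [0, -5, 7/2, -4, -1, 7/2]
R5 ← R5 − R1: [0, 0, -1, -11, 11, 4]
R3 ← R3 + (4)·R2: [0, 0, 4, 44, -44, -16]
R4 ← R4 + (10)·R2: [0, 0, 11, 91, -91, -29]
R4 ← R4 − (11/4)·R3: [0, 0, 0, -30, 30, 15]
R5 ← R5 + (1/4)·R3: [0, 0, 0, 0, 0, 0]
Echelon form has 4 nonzero rows, so rank(C) = 4.
The column space has dimension equal to the rank: 4.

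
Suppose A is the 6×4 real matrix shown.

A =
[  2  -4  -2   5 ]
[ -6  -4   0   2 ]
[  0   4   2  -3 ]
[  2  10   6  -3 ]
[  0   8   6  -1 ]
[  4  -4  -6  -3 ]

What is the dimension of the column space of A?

Row reduce to echelon form.
R2 ← R2 + (3)·R1: [0, -16, -6, 17]
R4 ← R4 − R1: [0, 14, 8, -8]
R6 ← R6 − (2)·R1: [0, 4, -2, -13]
R3 ← R3 + (1/4)·R2: [0, 0, 1/2, 5/4]
R4 ← R4 + (7/8)·R2: [0, 0, 11/4, 55/8]
R5 ← R5 + (1/2)·R2: [0, 0, 3, 15/2]
R6 ← R6 + (1/4)·R2: [0, 0, -7/2, -35/4]
R4 ← R4 − (11/2)·R3: [0, 0, 0, 0]
R5 ← R5 − (6)·R3: [0, 0, 0, 0]
R6 ← R6 + (7)·R3: [0, 0, 0, 0]
Echelon form has 3 nonzero rows, so rank(A) = 3.
The column space has dimension equal to the rank: 3.

3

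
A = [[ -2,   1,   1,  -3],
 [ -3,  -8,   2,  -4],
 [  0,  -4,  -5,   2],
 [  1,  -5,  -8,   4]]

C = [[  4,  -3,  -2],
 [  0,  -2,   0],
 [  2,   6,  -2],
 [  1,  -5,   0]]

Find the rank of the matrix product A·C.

First compute AC:
[[ -9,  25,   2],
 [-12,  57,   2],
 [ -8, -32,  10],
 [ -8, -61,  14]]
Now row reduce the product.
R2 ← R2 − (4/3)·R1: [0, 71/3, -2/3]
R3 ← R3 − (8/9)·R1: [0, -488/9, 74/9]
R4 ← R4 − (8/9)·R1: [0, -749/9, 110/9]
R3 ← R3 + (488/213)·R2: [0, 0, 1426/213]
R4 ← R4 + (749/213)·R2: [0, 0, 2104/213]
R4 ← R4 − (1052/713)·R3: [0, 0, 0]
3 nonzero rows, so rank(AC) = 3.

3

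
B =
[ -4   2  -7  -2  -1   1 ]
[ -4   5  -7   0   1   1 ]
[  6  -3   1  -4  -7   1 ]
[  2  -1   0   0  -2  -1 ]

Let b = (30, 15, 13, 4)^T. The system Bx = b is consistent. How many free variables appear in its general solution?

Row reduce the augmented matrix [B | b].
R2 ← R2 − R1: [0, 3, 0, 2, 2, 0, -15]
R3 ← R3 + (3/2)·R1: [0, 0, -19/2, -7, -17/2, 5/2, 58]
R4 ← R4 + (1/2)·R1: [0, 0, -7/2, -1, -5/2, -1/2, 19]
R4 ← R4 − (7/19)·R3: [0, 0, 0, 30/19, 12/19, -27/19, -45/19]
The echelon form has 4 nonzero rows, and every pivot lies in the first 6 columns, so rank(B) = rank([B|b]) = 4.
The system is consistent.
Free variables = (unknowns) − (rank) = 6 − 4 = 2.

2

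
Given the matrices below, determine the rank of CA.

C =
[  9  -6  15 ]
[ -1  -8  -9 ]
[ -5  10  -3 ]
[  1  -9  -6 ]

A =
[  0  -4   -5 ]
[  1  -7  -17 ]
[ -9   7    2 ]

First compute CA:
[[-141, 111,  87],
 [ 73,  -3, 123],
 [ 37, -71, -151],
 [ 45,  17, 136]]
Now row reduce the product.
R2 ← R2 + (73/141)·R1: [0, 2560/47, 7898/47]
R3 ← R3 + (37/141)·R1: [0, -1968/47, -6024/47]
R4 ← R4 + (15/47)·R1: [0, 2464/47, 7697/47]
R3 ← R3 + (123/160)·R2: [0, 0, 81/80]
R4 ← R4 − (77/80)·R2: [0, 0, 81/40]
R4 ← R4 − (2)·R3: [0, 0, 0]
3 nonzero rows, so rank(CA) = 3.

3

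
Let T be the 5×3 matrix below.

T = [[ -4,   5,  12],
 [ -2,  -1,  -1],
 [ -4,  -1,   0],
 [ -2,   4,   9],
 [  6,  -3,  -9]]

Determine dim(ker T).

Row reduce to echelon form.
R2 ← R2 − (1/2)·R1: [0, -7/2, -7]
R3 ← R3 − R1: [0, -6, -12]
R4 ← R4 − (1/2)·R1: [0, 3/2, 3]
R5 ← R5 + (3/2)·R1: [0, 9/2, 9]
R3 ← R3 − (12/7)·R2: [0, 0, 0]
R4 ← R4 + (3/7)·R2: [0, 0, 0]
R5 ← R5 + (9/7)·R2: [0, 0, 0]
2 nonzero rows, so rank(T) = 2.
T has 3 columns; by rank–nullity, nullity = 3 − 2 = 1.

1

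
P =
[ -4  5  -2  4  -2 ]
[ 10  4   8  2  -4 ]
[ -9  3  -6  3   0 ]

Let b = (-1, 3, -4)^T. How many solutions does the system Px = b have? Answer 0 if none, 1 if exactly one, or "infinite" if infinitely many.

Row reduce the augmented matrix [P | b].
R2 ← R2 + (5/2)·R1: [0, 33/2, 3, 12, -9, 1/2]
R3 ← R3 − (9/4)·R1: [0, -33/4, -3/2, -6, 9/2, -7/4]
R3 ← R3 + (1/2)·R2: [0, 0, 0, 0, 0, -3/2]
The echelon form has 3 nonzero rows; the last pivot sits in the augmented column, so rank(P) = 2 but rank([P|b]) = 3.
Since the ranks differ, the system is inconsistent.
It has no solutions.

0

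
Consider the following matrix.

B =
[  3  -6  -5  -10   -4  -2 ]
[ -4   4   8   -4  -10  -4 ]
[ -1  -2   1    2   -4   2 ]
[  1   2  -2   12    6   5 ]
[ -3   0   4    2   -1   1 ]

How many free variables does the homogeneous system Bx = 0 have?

2

Row reduce to echelon form.
R2 ← R2 + (4/3)·R1: [0, -4, 4/3, -52/3, -46/3, -20/3]
R3 ← R3 + (1/3)·R1: [0, -4, -2/3, -4/3, -16/3, 4/3]
R4 ← R4 − (1/3)·R1: [0, 4, -1/3, 46/3, 22/3, 17/3]
R5 ← R5 + R1: [0, -6, -1, -8, -5, -1]
R3 ← R3 − R2: [0, 0, -2, 16, 10, 8]
R4 ← R4 + R2: [0, 0, 1, -2, -8, -1]
R5 ← R5 − (3/2)·R2: [0, 0, -3, 18, 18, 9]
R4 ← R4 + (1/2)·R3: [0, 0, 0, 6, -3, 3]
R5 ← R5 − (3/2)·R3: [0, 0, 0, -6, 3, -3]
R5 ← R5 + R4: [0, 0, 0, 0, 0, 0]
4 nonzero rows, so rank(B) = 4.
B has 6 columns; by rank–nullity, nullity = 6 − 4 = 2.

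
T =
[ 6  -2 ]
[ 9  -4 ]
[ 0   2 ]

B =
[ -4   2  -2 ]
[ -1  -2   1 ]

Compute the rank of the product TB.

First compute TB:
[[-22,  16, -14],
 [-32,  26, -22],
 [ -2,  -4,   2]]
Now row reduce the product.
R2 ← R2 − (16/11)·R1: [0, 30/11, -18/11]
R3 ← R3 − (1/11)·R1: [0, -60/11, 36/11]
R3 ← R3 + (2)·R2: [0, 0, 0]
2 nonzero rows, so rank(TB) = 2.

2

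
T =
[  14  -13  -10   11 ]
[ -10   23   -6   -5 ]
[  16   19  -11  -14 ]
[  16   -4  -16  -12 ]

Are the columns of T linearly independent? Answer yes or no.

Row reduce T to echelon form.
R2 ← R2 + (5/7)·R1: [0, 96/7, -92/7, 20/7]
R3 ← R3 − (8/7)·R1: [0, 237/7, 3/7, -186/7]
R4 ← R4 − (8/7)·R1: [0, 76/7, -32/7, -172/7]
R3 ← R3 − (79/32)·R2: [0, 0, 263/8, -269/8]
R4 ← R4 − (19/24)·R2: [0, 0, 35/6, -161/6]
R4 ← R4 − (140/789)·R3: [0, 0, 0, -5488/263]
4 pivots among 4 columns.
Every column is a pivot column, so the columns are linearly independent.

yes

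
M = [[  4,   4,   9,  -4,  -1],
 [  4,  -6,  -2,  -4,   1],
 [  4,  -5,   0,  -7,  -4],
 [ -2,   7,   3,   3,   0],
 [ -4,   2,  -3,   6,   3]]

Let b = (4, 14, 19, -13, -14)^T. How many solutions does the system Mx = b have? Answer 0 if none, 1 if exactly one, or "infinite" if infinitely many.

infinite

Row reduce the augmented matrix [M | b].
R2 ← R2 − R1: [0, -10, -11, 0, 2, 10]
R3 ← R3 − R1: [0, -9, -9, -3, -3, 15]
R4 ← R4 + (1/2)·R1: [0, 9, 15/2, 1, -1/2, -11]
R5 ← R5 + R1: [0, 6, 6, 2, 2, -10]
R3 ← R3 − (9/10)·R2: [0, 0, 9/10, -3, -24/5, 6]
R4 ← R4 + (9/10)·R2: [0, 0, -12/5, 1, 13/10, -2]
R5 ← R5 + (3/5)·R2: [0, 0, -3/5, 2, 16/5, -4]
R4 ← R4 + (8/3)·R3: [0, 0, 0, -7, -23/2, 14]
R5 ← R5 + (2/3)·R3: [0, 0, 0, 0, 0, 0]
The echelon form has 4 nonzero rows, and every pivot lies in the first 5 columns, so rank(M) = rank([M|b]) = 4.
The system is consistent.
rank = 4 < 5 unknowns, so there are infinitely many solutions.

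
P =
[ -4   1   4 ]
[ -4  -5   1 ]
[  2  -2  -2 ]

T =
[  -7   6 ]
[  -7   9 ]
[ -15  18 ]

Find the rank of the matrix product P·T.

2

First compute PT:
[[-39,  57],
 [ 48, -51],
 [ 30, -42]]
Now row reduce the product.
R2 ← R2 + (16/13)·R1: [0, 249/13]
R3 ← R3 + (10/13)·R1: [0, 24/13]
R3 ← R3 − (8/83)·R2: [0, 0]
2 nonzero rows, so rank(PT) = 2.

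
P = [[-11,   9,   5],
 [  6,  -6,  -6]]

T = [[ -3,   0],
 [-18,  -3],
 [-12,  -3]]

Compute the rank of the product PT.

First compute PT:
[[-189, -42],
 [162,  36]]
Now row reduce the product.
R2 ← R2 + (6/7)·R1: [0, 0]
1 nonzero row, so rank(PT) = 1.

1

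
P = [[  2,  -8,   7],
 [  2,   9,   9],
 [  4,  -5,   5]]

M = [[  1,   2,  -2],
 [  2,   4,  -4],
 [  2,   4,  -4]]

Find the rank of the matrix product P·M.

1

First compute PM:
[[  0,   0,   0],
 [ 38,  76, -76],
 [  4,   8,  -8]]
Now row reduce the product.
Swap R1 ↔ R2
R3 ← R3 − (2/19)·R1: [0, 0, 0]
1 nonzero row, so rank(PM) = 1.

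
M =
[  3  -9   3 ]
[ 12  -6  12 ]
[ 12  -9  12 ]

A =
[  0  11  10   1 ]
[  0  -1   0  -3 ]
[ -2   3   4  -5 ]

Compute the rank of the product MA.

2

First compute MA:
[[ -6,  51,  42,  15],
 [-24, 174, 168, -30],
 [-24, 177, 168, -21]]
Now row reduce the product.
R2 ← R2 − (4)·R1: [0, -30, 0, -90]
R3 ← R3 − (4)·R1: [0, -27, 0, -81]
R3 ← R3 − (9/10)·R2: [0, 0, 0, 0]
2 nonzero rows, so rank(MA) = 2.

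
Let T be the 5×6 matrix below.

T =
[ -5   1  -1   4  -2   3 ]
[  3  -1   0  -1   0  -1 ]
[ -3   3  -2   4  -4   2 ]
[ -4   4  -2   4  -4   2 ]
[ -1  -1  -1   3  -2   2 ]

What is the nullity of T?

3

Row reduce to echelon form.
R2 ← R2 + (3/5)·R1: [0, -2/5, -3/5, 7/5, -6/5, 4/5]
R3 ← R3 − (3/5)·R1: [0, 12/5, -7/5, 8/5, -14/5, 1/5]
R4 ← R4 − (4/5)·R1: [0, 16/5, -6/5, 4/5, -12/5, -2/5]
R5 ← R5 − (1/5)·R1: [0, -6/5, -4/5, 11/5, -8/5, 7/5]
R3 ← R3 + (6)·R2: [0, 0, -5, 10, -10, 5]
R4 ← R4 + (8)·R2: [0, 0, -6, 12, -12, 6]
R5 ← R5 − (3)·R2: [0, 0, 1, -2, 2, -1]
R4 ← R4 − (6/5)·R3: [0, 0, 0, 0, 0, 0]
R5 ← R5 + (1/5)·R3: [0, 0, 0, 0, 0, 0]
3 nonzero rows, so rank(T) = 3.
T has 6 columns; by rank–nullity, nullity = 6 − 3 = 3.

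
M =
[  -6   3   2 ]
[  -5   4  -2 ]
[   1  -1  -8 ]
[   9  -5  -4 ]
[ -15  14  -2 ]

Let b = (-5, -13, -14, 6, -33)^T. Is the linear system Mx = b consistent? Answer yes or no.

Row reduce the augmented matrix [M | b].
R2 ← R2 − (5/6)·R1: [0, 3/2, -11/3, -53/6]
R3 ← R3 + (1/6)·R1: [0, -1/2, -23/3, -89/6]
R4 ← R4 + (3/2)·R1: [0, -1/2, -1, -3/2]
R5 ← R5 − (5/2)·R1: [0, 13/2, -7, -41/2]
R3 ← R3 + (1/3)·R2: [0, 0, -80/9, -160/9]
R4 ← R4 + (1/3)·R2: [0, 0, -20/9, -40/9]
R5 ← R5 − (13/3)·R2: [0, 0, 80/9, 160/9]
R4 ← R4 − (1/4)·R3: [0, 0, 0, 0]
R5 ← R5 + R3: [0, 0, 0, 0]
The echelon form has 3 nonzero rows, and every pivot lies in the first 3 columns, so rank(M) = rank([M|b]) = 3.
The system is consistent.

yes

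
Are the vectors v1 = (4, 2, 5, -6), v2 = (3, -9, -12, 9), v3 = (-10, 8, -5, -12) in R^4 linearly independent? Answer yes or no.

Form the matrix with these vectors as rows and row reduce.
R2 ← R2 − (3/4)·R1: [0, -21/2, -63/4, 27/2]
R3 ← R3 + (5/2)·R1: [0, 13, 15/2, -27]
R3 ← R3 + (26/21)·R2: [0, 0, -12, -72/7]
3 nonzero rows, so the 3 vectors span a space of dimension 3.
Since 3 = 3, the vectors are linearly independent.

yes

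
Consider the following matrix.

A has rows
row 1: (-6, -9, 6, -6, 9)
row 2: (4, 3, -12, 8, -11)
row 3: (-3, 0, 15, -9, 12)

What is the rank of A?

2

Row reduce to echelon form.
R2 ← R2 + (2/3)·R1: [0, -3, -8, 4, -5]
R3 ← R3 − (1/2)·R1: [0, 9/2, 12, -6, 15/2]
R3 ← R3 + (3/2)·R2: [0, 0, 0, 0, 0]
Echelon form has 2 nonzero rows, so rank(A) = 2.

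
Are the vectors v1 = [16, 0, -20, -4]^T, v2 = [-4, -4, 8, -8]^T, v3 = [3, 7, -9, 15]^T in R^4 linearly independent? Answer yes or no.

Form the matrix with these vectors as rows and row reduce.
R2 ← R2 + (1/4)·R1: [0, -4, 3, -9]
R3 ← R3 − (3/16)·R1: [0, 7, -21/4, 63/4]
R3 ← R3 + (7/4)·R2: [0, 0, 0, 0]
2 nonzero rows, so the 3 vectors span a space of dimension 2.
Since 2 < 3, the vectors are linearly dependent.

no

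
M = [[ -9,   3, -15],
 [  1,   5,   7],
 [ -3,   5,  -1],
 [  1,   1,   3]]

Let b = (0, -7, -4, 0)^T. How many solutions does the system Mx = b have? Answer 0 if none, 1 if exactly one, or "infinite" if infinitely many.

0

Row reduce the augmented matrix [M | b].
R2 ← R2 + (1/9)·R1: [0, 16/3, 16/3, -7]
R3 ← R3 − (1/3)·R1: [0, 4, 4, -4]
R4 ← R4 + (1/9)·R1: [0, 4/3, 4/3, 0]
R3 ← R3 − (3/4)·R2: [0, 0, 0, 5/4]
R4 ← R4 − (1/4)·R2: [0, 0, 0, 7/4]
R4 ← R4 − (7/5)·R3: [0, 0, 0, 0]
The echelon form has 3 nonzero rows; the last pivot sits in the augmented column, so rank(M) = 2 but rank([M|b]) = 3.
Since the ranks differ, the system is inconsistent.
It has no solutions.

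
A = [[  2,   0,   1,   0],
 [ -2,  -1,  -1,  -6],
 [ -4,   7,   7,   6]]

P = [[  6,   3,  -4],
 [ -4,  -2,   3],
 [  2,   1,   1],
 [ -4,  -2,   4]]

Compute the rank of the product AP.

2

First compute AP:
[[ 14,   7,  -7],
 [ 14,   7, -20],
 [-62, -31,  68]]
Now row reduce the product.
R2 ← R2 − R1: [0, 0, -13]
R3 ← R3 + (31/7)·R1: [0, 0, 37]
R3 ← R3 + (37/13)·R2: [0, 0, 0]
2 nonzero rows, so rank(AP) = 2.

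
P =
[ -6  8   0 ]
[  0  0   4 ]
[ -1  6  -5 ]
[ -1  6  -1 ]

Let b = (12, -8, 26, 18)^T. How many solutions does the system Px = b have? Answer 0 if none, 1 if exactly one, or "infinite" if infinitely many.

1

Row reduce the augmented matrix [P | b].
R3 ← R3 − (1/6)·R1: [0, 14/3, -5, 24]
R4 ← R4 − (1/6)·R1: [0, 14/3, -1, 16]
Swap R2 ↔ R3
R4 ← R4 − R2: [0, 0, 4, -8]
R4 ← R4 − R3: [0, 0, 0, 0]
The echelon form has 3 nonzero rows, and every pivot lies in the first 3 columns, so rank(P) = rank([P|b]) = 3.
The system is consistent.
rank = 3 = number of unknowns, so the solution is unique.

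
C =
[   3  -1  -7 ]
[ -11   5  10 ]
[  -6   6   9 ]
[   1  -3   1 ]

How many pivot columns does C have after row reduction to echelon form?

3

Row reduce to echelon form.
R2 ← R2 + (11/3)·R1: [0, 4/3, -47/3]
R3 ← R3 + (2)·R1: [0, 4, -5]
R4 ← R4 − (1/3)·R1: [0, -8/3, 10/3]
R3 ← R3 − (3)·R2: [0, 0, 42]
R4 ← R4 + (2)·R2: [0, 0, -28]
R4 ← R4 + (2/3)·R3: [0, 0, 0]
Echelon form has 3 nonzero rows, so rank(C) = 3.
Each nonzero row contributes one pivot column: 3 pivot columns.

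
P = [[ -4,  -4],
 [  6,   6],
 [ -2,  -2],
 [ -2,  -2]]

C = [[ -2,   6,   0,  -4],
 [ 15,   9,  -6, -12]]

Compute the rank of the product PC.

First compute PC:
[[-52, -60,  24,  64],
 [ 78,  90, -36, -96],
 [-26, -30,  12,  32],
 [-26, -30,  12,  32]]
Now row reduce the product.
R2 ← R2 + (3/2)·R1: [0, 0, 0, 0]
R3 ← R3 − (1/2)·R1: [0, 0, 0, 0]
R4 ← R4 − (1/2)·R1: [0, 0, 0, 0]
1 nonzero row, so rank(PC) = 1.

1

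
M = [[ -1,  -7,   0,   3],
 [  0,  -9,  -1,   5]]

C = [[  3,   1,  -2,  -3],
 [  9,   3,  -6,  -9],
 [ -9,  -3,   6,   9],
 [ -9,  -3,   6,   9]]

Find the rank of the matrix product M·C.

1

First compute MC:
[[-93, -31,  62,  93],
 [-117, -39,  78, 117]]
Now row reduce the product.
R2 ← R2 − (39/31)·R1: [0, 0, 0, 0]
1 nonzero row, so rank(MC) = 1.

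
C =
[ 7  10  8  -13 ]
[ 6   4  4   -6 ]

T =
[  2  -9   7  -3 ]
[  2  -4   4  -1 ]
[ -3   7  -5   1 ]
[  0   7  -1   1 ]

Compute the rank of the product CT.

2

First compute CT:
[[ 10, -138,  62, -36],
 [  8, -84,  44, -24]]
Now row reduce the product.
R2 ← R2 − (4/5)·R1: [0, 132/5, -28/5, 24/5]
2 nonzero rows, so rank(CT) = 2.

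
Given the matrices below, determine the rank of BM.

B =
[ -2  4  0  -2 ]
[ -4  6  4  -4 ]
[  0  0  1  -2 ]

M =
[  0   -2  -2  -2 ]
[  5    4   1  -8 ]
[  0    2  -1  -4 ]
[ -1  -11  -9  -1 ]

3

First compute BM:
[[ 22,  42,  26, -26],
 [ 34,  84,  46, -52],
 [  2,  24,  17,  -2]]
Now row reduce the product.
R2 ← R2 − (17/11)·R1: [0, 210/11, 64/11, -130/11]
R3 ← R3 − (1/11)·R1: [0, 222/11, 161/11, 4/11]
R3 ← R3 − (37/35)·R2: [0, 0, 297/35, 90/7]
3 nonzero rows, so rank(BM) = 3.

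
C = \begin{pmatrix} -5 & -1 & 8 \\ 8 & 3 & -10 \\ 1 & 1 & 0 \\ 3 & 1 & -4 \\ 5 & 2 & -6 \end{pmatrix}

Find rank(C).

2

Row reduce to echelon form.
R2 ← R2 + (8/5)·R1: [0, 7/5, 14/5]
R3 ← R3 + (1/5)·R1: [0, 4/5, 8/5]
R4 ← R4 + (3/5)·R1: [0, 2/5, 4/5]
R5 ← R5 + R1: [0, 1, 2]
R3 ← R3 − (4/7)·R2: [0, 0, 0]
R4 ← R4 − (2/7)·R2: [0, 0, 0]
R5 ← R5 − (5/7)·R2: [0, 0, 0]
Echelon form has 2 nonzero rows, so rank(C) = 2.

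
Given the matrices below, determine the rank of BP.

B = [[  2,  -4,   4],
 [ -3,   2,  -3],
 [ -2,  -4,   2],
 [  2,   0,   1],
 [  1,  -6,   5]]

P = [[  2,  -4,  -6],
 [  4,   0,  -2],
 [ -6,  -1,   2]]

2

First compute BP:
[[-36, -12,   4],
 [ 20,  15,   8],
 [-32,   6,  24],
 [ -2,  -9, -10],
 [-52,  -9,  16]]
Now row reduce the product.
R2 ← R2 + (5/9)·R1: [0, 25/3, 92/9]
R3 ← R3 − (8/9)·R1: [0, 50/3, 184/9]
R4 ← R4 − (1/18)·R1: [0, -25/3, -92/9]
R5 ← R5 − (13/9)·R1: [0, 25/3, 92/9]
R3 ← R3 − (2)·R2: [0, 0, 0]
R4 ← R4 + R2: [0, 0, 0]
R5 ← R5 − R2: [0, 0, 0]
2 nonzero rows, so rank(BP) = 2.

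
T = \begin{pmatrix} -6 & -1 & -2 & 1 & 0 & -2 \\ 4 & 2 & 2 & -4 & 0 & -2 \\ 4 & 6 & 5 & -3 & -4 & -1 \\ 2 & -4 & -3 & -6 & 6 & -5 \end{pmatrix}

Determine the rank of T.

3

Row reduce to echelon form.
R2 ← R2 + (2/3)·R1: [0, 4/3, 2/3, -10/3, 0, -10/3]
R3 ← R3 + (2/3)·R1: [0, 16/3, 11/3, -7/3, -4, -7/3]
R4 ← R4 + (1/3)·R1: [0, -13/3, -11/3, -17/3, 6, -17/3]
R3 ← R3 − (4)·R2: [0, 0, 1, 11, -4, 11]
R4 ← R4 + (13/4)·R2: [0, 0, -3/2, -33/2, 6, -33/2]
R4 ← R4 + (3/2)·R3: [0, 0, 0, 0, 0, 0]
Echelon form has 3 nonzero rows, so rank(T) = 3.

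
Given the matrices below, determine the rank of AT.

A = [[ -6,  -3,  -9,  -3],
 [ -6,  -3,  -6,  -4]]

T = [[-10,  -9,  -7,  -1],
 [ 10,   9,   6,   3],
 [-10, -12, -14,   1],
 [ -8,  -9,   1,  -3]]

First compute AT:
[[144, 162, 147,  -3],
 [122, 135, 104,   3]]
Now row reduce the product.
R2 ← R2 − (61/72)·R1: [0, -9/4, -493/24, 133/24]
2 nonzero rows, so rank(AT) = 2.

2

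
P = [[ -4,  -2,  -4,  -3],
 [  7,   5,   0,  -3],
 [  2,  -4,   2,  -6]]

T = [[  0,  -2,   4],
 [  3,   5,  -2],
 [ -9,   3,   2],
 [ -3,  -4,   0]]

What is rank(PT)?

First compute PT:
[[ 39,  -2, -20],
 [ 24,  23,  18],
 [-12,   6,  20]]
Now row reduce the product.
R2 ← R2 − (8/13)·R1: [0, 315/13, 394/13]
R3 ← R3 + (4/13)·R1: [0, 70/13, 180/13]
R3 ← R3 − (2/9)·R2: [0, 0, 64/9]
3 nonzero rows, so rank(PT) = 3.

3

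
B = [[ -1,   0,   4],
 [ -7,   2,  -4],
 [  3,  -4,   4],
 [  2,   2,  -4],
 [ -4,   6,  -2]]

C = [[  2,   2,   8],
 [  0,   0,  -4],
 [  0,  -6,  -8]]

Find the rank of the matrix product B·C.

First compute BC:
[[ -2, -26, -40],
 [-14,  10, -32],
 [  6, -18,   8],
 [  4,  28,  40],
 [ -8,   4, -40]]
Now row reduce the product.
R2 ← R2 − (7)·R1: [0, 192, 248]
R3 ← R3 + (3)·R1: [0, -96, -112]
R4 ← R4 + (2)·R1: [0, -24, -40]
R5 ← R5 − (4)·R1: [0, 108, 120]
R3 ← R3 + (1/2)·R2: [0, 0, 12]
R4 ← R4 + (1/8)·R2: [0, 0, -9]
R5 ← R5 − (9/16)·R2: [0, 0, -39/2]
R4 ← R4 + (3/4)·R3: [0, 0, 0]
R5 ← R5 + (13/8)·R3: [0, 0, 0]
3 nonzero rows, so rank(BC) = 3.

3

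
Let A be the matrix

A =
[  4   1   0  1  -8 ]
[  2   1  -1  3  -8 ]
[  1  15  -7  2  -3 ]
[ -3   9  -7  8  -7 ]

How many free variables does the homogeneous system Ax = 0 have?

2

Row reduce to echelon form.
R2 ← R2 − (1/2)·R1: [0, 1/2, -1, 5/2, -4]
R3 ← R3 − (1/4)·R1: [0, 59/4, -7, 7/4, -1]
R4 ← R4 + (3/4)·R1: [0, 39/4, -7, 35/4, -13]
R3 ← R3 − (59/2)·R2: [0, 0, 45/2, -72, 117]
R4 ← R4 − (39/2)·R2: [0, 0, 25/2, -40, 65]
R4 ← R4 − (5/9)·R3: [0, 0, 0, 0, 0]
3 nonzero rows, so rank(A) = 3.
A has 5 columns; by rank–nullity, nullity = 5 − 3 = 2.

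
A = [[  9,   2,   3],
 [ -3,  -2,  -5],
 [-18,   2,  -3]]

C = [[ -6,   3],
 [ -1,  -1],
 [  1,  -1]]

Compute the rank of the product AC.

2

First compute AC:
[[-53,  22],
 [ 15,  -2],
 [103, -53]]
Now row reduce the product.
R2 ← R2 + (15/53)·R1: [0, 224/53]
R3 ← R3 + (103/53)·R1: [0, -543/53]
R3 ← R3 + (543/224)·R2: [0, 0]
2 nonzero rows, so rank(AC) = 2.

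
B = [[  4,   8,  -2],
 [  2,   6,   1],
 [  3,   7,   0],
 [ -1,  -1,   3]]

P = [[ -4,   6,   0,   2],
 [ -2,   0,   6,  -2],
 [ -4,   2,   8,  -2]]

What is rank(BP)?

First compute BP:
[[-24,  20,  32,  -4],
 [-24,  14,  44, -10],
 [-26,  18,  42,  -8],
 [ -6,   0,  18,  -6]]
Now row reduce the product.
R2 ← R2 − R1: [0, -6, 12, -6]
R3 ← R3 − (13/12)·R1: [0, -11/3, 22/3, -11/3]
R4 ← R4 − (1/4)·R1: [0, -5, 10, -5]
R3 ← R3 − (11/18)·R2: [0, 0, 0, 0]
R4 ← R4 − (5/6)·R2: [0, 0, 0, 0]
2 nonzero rows, so rank(BP) = 2.

2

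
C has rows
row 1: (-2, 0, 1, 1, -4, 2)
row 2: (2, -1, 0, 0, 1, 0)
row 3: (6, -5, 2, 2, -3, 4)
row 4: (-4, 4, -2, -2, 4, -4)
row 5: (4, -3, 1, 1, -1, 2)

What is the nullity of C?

4

Row reduce to echelon form.
R2 ← R2 + R1: [0, -1, 1, 1, -3, 2]
R3 ← R3 + (3)·R1: [0, -5, 5, 5, -15, 10]
R4 ← R4 − (2)·R1: [0, 4, -4, -4, 12, -8]
R5 ← R5 + (2)·R1: [0, -3, 3, 3, -9, 6]
R3 ← R3 − (5)·R2: [0, 0, 0, 0, 0, 0]
R4 ← R4 + (4)·R2: [0, 0, 0, 0, 0, 0]
R5 ← R5 − (3)·R2: [0, 0, 0, 0, 0, 0]
2 nonzero rows, so rank(C) = 2.
C has 6 columns; by rank–nullity, nullity = 6 − 2 = 4.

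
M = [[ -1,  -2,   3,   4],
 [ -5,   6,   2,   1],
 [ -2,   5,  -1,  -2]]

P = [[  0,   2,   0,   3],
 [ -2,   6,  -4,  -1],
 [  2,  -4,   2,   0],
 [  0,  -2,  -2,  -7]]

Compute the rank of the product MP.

First compute MP:
[[ 10, -34,   6, -29],
 [ -8,  16, -22, -28],
 [-12,  34, -18,   3]]
Now row reduce the product.
R2 ← R2 + (4/5)·R1: [0, -56/5, -86/5, -256/5]
R3 ← R3 + (6/5)·R1: [0, -34/5, -54/5, -159/5]
R3 ← R3 − (17/28)·R2: [0, 0, -5/14, -5/7]
3 nonzero rows, so rank(MP) = 3.

3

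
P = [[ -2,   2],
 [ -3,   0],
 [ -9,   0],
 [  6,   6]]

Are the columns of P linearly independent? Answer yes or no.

Row reduce P to echelon form.
R2 ← R2 − (3/2)·R1: [0, -3]
R3 ← R3 − (9/2)·R1: [0, -9]
R4 ← R4 + (3)·R1: [0, 12]
R3 ← R3 − (3)·R2: [0, 0]
R4 ← R4 + (4)·R2: [0, 0]
2 pivots among 2 columns.
Every column is a pivot column, so the columns are linearly independent.

yes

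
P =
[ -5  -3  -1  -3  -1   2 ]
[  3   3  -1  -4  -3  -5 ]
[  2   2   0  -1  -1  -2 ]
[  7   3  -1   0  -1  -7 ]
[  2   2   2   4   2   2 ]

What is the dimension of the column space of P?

Row reduce to echelon form.
R2 ← R2 + (3/5)·R1: [0, 6/5, -8/5, -29/5, -18/5, -19/5]
R3 ← R3 + (2/5)·R1: [0, 4/5, -2/5, -11/5, -7/5, -6/5]
R4 ← R4 + (7/5)·R1: [0, -6/5, -12/5, -21/5, -12/5, -21/5]
R5 ← R5 + (2/5)·R1: [0, 4/5, 8/5, 14/5, 8/5, 14/5]
R3 ← R3 − (2/3)·R2: [0, 0, 2/3, 5/3, 1, 4/3]
R4 ← R4 + R2: [0, 0, -4, -10, -6, -8]
R5 ← R5 − (2/3)·R2: [0, 0, 8/3, 20/3, 4, 16/3]
R4 ← R4 + (6)·R3: [0, 0, 0, 0, 0, 0]
R5 ← R5 − (4)·R3: [0, 0, 0, 0, 0, 0]
Echelon form has 3 nonzero rows, so rank(P) = 3.
The column space has dimension equal to the rank: 3.

3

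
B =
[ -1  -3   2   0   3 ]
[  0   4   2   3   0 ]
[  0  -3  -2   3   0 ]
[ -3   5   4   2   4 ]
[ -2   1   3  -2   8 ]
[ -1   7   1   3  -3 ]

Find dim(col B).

Row reduce to echelon form.
R4 ← R4 − (3)·R1: [0, 14, -2, 2, -5]
R5 ← R5 − (2)·R1: [0, 7, -1, -2, 2]
R6 ← R6 − R1: [0, 10, -1, 3, -6]
R3 ← R3 + (3/4)·R2: [0, 0, -1/2, 21/4, 0]
R4 ← R4 − (7/2)·R2: [0, 0, -9, -17/2, -5]
R5 ← R5 − (7/4)·R2: [0, 0, -9/2, -29/4, 2]
R6 ← R6 − (5/2)·R2: [0, 0, -6, -9/2, -6]
R4 ← R4 − (18)·R3: [0, 0, 0, -103, -5]
R5 ← R5 − (9)·R3: [0, 0, 0, -109/2, 2]
R6 ← R6 − (12)·R3: [0, 0, 0, -135/2, -6]
R5 ← R5 − (109/206)·R4: [0, 0, 0, 0, 957/206]
R6 ← R6 − (135/206)·R4: [0, 0, 0, 0, -561/206]
R6 ← R6 + (17/29)·R5: [0, 0, 0, 0, 0]
Echelon form has 5 nonzero rows, so rank(B) = 5.
The column space has dimension equal to the rank: 5.

5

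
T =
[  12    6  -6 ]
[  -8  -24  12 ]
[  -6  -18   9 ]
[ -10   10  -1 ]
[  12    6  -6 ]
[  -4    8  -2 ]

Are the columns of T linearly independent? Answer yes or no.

no

Row reduce T to echelon form.
R2 ← R2 + (2/3)·R1: [0, -20, 8]
R3 ← R3 + (1/2)·R1: [0, -15, 6]
R4 ← R4 + (5/6)·R1: [0, 15, -6]
R5 ← R5 − R1: [0, 0, 0]
R6 ← R6 + (1/3)·R1: [0, 10, -4]
R3 ← R3 − (3/4)·R2: [0, 0, 0]
R4 ← R4 + (3/4)·R2: [0, 0, 0]
R6 ← R6 + (1/2)·R2: [0, 0, 0]
2 pivots among 3 columns.
Only 2 < 3 pivot columns, so the columns are linearly dependent.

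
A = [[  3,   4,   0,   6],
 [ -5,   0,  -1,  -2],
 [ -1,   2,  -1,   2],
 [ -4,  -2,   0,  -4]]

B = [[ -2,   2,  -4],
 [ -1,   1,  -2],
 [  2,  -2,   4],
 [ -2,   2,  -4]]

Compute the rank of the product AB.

First compute AB:
[[-22,  22, -44],
 [ 12, -12,  24],
 [ -6,   6, -12],
 [ 18, -18,  36]]
Now row reduce the product.
R2 ← R2 + (6/11)·R1: [0, 0, 0]
R3 ← R3 − (3/11)·R1: [0, 0, 0]
R4 ← R4 + (9/11)·R1: [0, 0, 0]
1 nonzero row, so rank(AB) = 1.

1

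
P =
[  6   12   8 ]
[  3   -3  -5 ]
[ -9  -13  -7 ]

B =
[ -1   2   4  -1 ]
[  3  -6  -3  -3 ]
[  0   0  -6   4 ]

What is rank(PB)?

2

First compute PB:
[[ 30, -60, -60, -10],
 [-12,  24,  51, -14],
 [-30,  60,  45,  20]]
Now row reduce the product.
R2 ← R2 + (2/5)·R1: [0, 0, 27, -18]
R3 ← R3 + R1: [0, 0, -15, 10]
R3 ← R3 + (5/9)·R2: [0, 0, 0, 0]
2 nonzero rows, so rank(PB) = 2.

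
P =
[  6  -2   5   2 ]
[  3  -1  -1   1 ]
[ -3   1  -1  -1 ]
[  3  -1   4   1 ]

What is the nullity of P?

2

Row reduce to echelon form.
R2 ← R2 − (1/2)·R1: [0, 0, -7/2, 0]
R3 ← R3 + (1/2)·R1: [0, 0, 3/2, 0]
R4 ← R4 − (1/2)·R1: [0, 0, 3/2, 0]
R3 ← R3 + (3/7)·R2: [0, 0, 0, 0]
R4 ← R4 + (3/7)·R2: [0, 0, 0, 0]
2 nonzero rows, so rank(P) = 2.
P has 4 columns; by rank–nullity, nullity = 4 − 2 = 2.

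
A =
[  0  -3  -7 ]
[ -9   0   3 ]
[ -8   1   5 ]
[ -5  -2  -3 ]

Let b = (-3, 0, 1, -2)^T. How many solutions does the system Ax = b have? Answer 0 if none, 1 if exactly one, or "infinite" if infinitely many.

Row reduce the augmented matrix [A | b].
Swap R1 ↔ R2
R3 ← R3 − (8/9)·R1: [0, 1, 7/3, 1]
R4 ← R4 − (5/9)·R1: [0, -2, -14/3, -2]
R3 ← R3 + (1/3)·R2: [0, 0, 0, 0]
R4 ← R4 − (2/3)·R2: [0, 0, 0, 0]
The echelon form has 2 nonzero rows, and every pivot lies in the first 3 columns, so rank(A) = rank([A|b]) = 2.
The system is consistent.
rank = 2 < 3 unknowns, so there are infinitely many solutions.

infinite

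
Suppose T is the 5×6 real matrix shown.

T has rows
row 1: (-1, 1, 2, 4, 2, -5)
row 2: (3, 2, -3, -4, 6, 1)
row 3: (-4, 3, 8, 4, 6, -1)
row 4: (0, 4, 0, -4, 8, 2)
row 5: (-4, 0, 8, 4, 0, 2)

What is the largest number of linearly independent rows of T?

4

Row reduce to echelon form.
R2 ← R2 + (3)·R1: [0, 5, 3, 8, 12, -14]
R3 ← R3 − (4)·R1: [0, -1, 0, -12, -2, 19]
R5 ← R5 − (4)·R1: [0, -4, 0, -12, -8, 22]
R3 ← R3 + (1/5)·R2: [0, 0, 3/5, -52/5, 2/5, 81/5]
R4 ← R4 − (4/5)·R2: [0, 0, -12/5, -52/5, -8/5, 66/5]
R5 ← R5 + (4/5)·R2: [0, 0, 12/5, -28/5, 8/5, 54/5]
R4 ← R4 + (4)·R3: [0, 0, 0, -52, 0, 78]
R5 ← R5 − (4)·R3: [0, 0, 0, 36, 0, -54]
R5 ← R5 + (9/13)·R4: [0, 0, 0, 0, 0, 0]
Echelon form has 4 nonzero rows, so rank(T) = 4.
The rank gives the maximum number of linearly independent rows: 4.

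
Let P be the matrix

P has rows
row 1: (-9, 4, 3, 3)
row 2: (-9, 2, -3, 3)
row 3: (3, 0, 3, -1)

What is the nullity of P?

2

Row reduce to echelon form.
R2 ← R2 − R1: [0, -2, -6, 0]
R3 ← R3 + (1/3)·R1: [0, 4/3, 4, 0]
R3 ← R3 + (2/3)·R2: [0, 0, 0, 0]
2 nonzero rows, so rank(P) = 2.
P has 4 columns; by rank–nullity, nullity = 4 − 2 = 2.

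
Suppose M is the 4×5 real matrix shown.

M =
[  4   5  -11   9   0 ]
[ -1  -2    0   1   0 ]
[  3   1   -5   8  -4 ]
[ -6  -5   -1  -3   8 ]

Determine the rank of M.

3

Row reduce to echelon form.
R2 ← R2 + (1/4)·R1: [0, -3/4, -11/4, 13/4, 0]
R3 ← R3 − (3/4)·R1: [0, -11/4, 13/4, 5/4, -4]
R4 ← R4 + (3/2)·R1: [0, 5/2, -35/2, 21/2, 8]
R3 ← R3 − (11/3)·R2: [0, 0, 40/3, -32/3, -4]
R4 ← R4 + (10/3)·R2: [0, 0, -80/3, 64/3, 8]
R4 ← R4 + (2)·R3: [0, 0, 0, 0, 0]
Echelon form has 3 nonzero rows, so rank(M) = 3.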